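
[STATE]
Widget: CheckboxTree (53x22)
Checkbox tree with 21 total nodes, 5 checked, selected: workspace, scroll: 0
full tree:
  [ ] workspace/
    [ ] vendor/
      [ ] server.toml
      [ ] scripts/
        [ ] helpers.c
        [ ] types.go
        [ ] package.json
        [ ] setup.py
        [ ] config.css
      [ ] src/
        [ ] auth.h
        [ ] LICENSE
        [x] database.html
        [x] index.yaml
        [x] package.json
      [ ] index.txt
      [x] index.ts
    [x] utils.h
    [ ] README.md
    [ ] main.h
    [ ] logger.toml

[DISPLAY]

>[-] workspace/                                      
   [-] vendor/                                       
     [ ] server.toml                                 
     [ ] scripts/                                    
       [ ] helpers.c                                 
       [ ] types.go                                  
       [ ] package.json                              
       [ ] setup.py                                  
       [ ] config.css                                
     [-] src/                                        
       [ ] auth.h                                    
       [ ] LICENSE                                   
       [x] database.html                             
       [x] index.yaml                                
       [x] package.json                              
     [ ] index.txt                                   
     [x] index.ts                                    
   [x] utils.h                                       
   [ ] README.md                                     
   [ ] main.h                                        
   [ ] logger.toml                                   
                                                     


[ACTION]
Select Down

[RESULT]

 [-] workspace/                                      
>  [-] vendor/                                       
     [ ] server.toml                                 
     [ ] scripts/                                    
       [ ] helpers.c                                 
       [ ] types.go                                  
       [ ] package.json                              
       [ ] setup.py                                  
       [ ] config.css                                
     [-] src/                                        
       [ ] auth.h                                    
       [ ] LICENSE                                   
       [x] database.html                             
       [x] index.yaml                                
       [x] package.json                              
     [ ] index.txt                                   
     [x] index.ts                                    
   [x] utils.h                                       
   [ ] README.md                                     
   [ ] main.h                                        
   [ ] logger.toml                                   
                                                     


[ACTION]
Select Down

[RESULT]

 [-] workspace/                                      
   [-] vendor/                                       
>    [ ] server.toml                                 
     [ ] scripts/                                    
       [ ] helpers.c                                 
       [ ] types.go                                  
       [ ] package.json                              
       [ ] setup.py                                  
       [ ] config.css                                
     [-] src/                                        
       [ ] auth.h                                    
       [ ] LICENSE                                   
       [x] database.html                             
       [x] index.yaml                                
       [x] package.json                              
     [ ] index.txt                                   
     [x] index.ts                                    
   [x] utils.h                                       
   [ ] README.md                                     
   [ ] main.h                                        
   [ ] logger.toml                                   
                                                     


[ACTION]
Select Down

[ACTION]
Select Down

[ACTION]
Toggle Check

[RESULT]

 [-] workspace/                                      
   [-] vendor/                                       
     [ ] server.toml                                 
     [-] scripts/                                    
>      [x] helpers.c                                 
       [ ] types.go                                  
       [ ] package.json                              
       [ ] setup.py                                  
       [ ] config.css                                
     [-] src/                                        
       [ ] auth.h                                    
       [ ] LICENSE                                   
       [x] database.html                             
       [x] index.yaml                                
       [x] package.json                              
     [ ] index.txt                                   
     [x] index.ts                                    
   [x] utils.h                                       
   [ ] README.md                                     
   [ ] main.h                                        
   [ ] logger.toml                                   
                                                     


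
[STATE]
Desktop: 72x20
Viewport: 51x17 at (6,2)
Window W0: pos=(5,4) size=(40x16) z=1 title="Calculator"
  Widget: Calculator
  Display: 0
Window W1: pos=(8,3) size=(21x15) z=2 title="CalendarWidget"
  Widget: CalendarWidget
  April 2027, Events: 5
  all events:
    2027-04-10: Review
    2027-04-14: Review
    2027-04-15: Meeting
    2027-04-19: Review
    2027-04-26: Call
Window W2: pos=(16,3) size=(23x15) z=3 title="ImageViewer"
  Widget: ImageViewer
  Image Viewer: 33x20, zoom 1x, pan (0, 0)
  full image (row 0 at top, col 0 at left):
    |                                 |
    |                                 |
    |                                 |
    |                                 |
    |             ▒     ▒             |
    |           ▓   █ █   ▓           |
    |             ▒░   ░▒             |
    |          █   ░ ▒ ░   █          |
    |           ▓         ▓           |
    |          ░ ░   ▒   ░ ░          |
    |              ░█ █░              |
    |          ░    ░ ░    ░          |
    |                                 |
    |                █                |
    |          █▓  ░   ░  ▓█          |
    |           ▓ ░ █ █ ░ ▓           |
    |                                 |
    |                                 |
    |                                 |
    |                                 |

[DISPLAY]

                                                   
  ┏━━━━━━━┏━━━━━━━━━━━━━━━━━━━━━┓                  
━━┃ Calend┃ ImageViewer         ┃━━━━━┓            
 C┠───────┠─────────────────────┨     ┃            
──┃     Ap┃                     ┃─────┨            
  ┃Mo Tu W┃                     ┃    0┃            
┌─┃       ┃                     ┃     ┃            
│ ┃ 5  6  ┃                     ┃     ┃            
├─┃12 13 1┃             ▒     ▒ ┃     ┃            
│ ┃19* 20 ┃           ▓   █ █   ┃     ┃            
├─┃26* 27 ┃             ▒░   ░▒ ┃     ┃            
│ ┃       ┃          █   ░ ▒ ░  ┃     ┃            
├─┃       ┃           ▓         ┃     ┃            
│ ┃       ┃          ░ ░   ▒   ░┃     ┃            
├─┃       ┃              ░█ █░  ┃     ┃            
│ ┗━━━━━━━┗━━━━━━━━━━━━━━━━━━━━━┛     ┃            
└───┴───┴───┴───┘                     ┃            


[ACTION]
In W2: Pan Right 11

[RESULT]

                                                   
  ┏━━━━━━━┏━━━━━━━━━━━━━━━━━━━━━┓                  
━━┃ Calend┃ ImageViewer         ┃━━━━━┓            
 C┠───────┠─────────────────────┨     ┃            
──┃     Ap┃                     ┃─────┨            
  ┃Mo Tu W┃                     ┃    0┃            
┌─┃       ┃                     ┃     ┃            
│ ┃ 5  6  ┃                     ┃     ┃            
├─┃12 13 1┃  ▒     ▒            ┃     ┃            
│ ┃19* 20 ┃▓   █ █   ▓          ┃     ┃            
├─┃26* 27 ┃  ▒░   ░▒            ┃     ┃            
│ ┃       ┃   ░ ▒ ░   █         ┃     ┃            
├─┃       ┃▓         ▓          ┃     ┃            
│ ┃       ┃ ░   ▒   ░ ░         ┃     ┃            
├─┃       ┃   ░█ █░             ┃     ┃            
│ ┗━━━━━━━┗━━━━━━━━━━━━━━━━━━━━━┛     ┃            
└───┴───┴───┴───┘                     ┃            


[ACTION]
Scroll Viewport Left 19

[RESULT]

                                                   
        ┏━━━━━━━┏━━━━━━━━━━━━━━━━━━━━━┓            
     ┏━━┃ Calend┃ ImageViewer         ┃━━━━━┓      
     ┃ C┠───────┠─────────────────────┨     ┃      
     ┠──┃     Ap┃                     ┃─────┨      
     ┃  ┃Mo Tu W┃                     ┃    0┃      
     ┃┌─┃       ┃                     ┃     ┃      
     ┃│ ┃ 5  6  ┃                     ┃     ┃      
     ┃├─┃12 13 1┃  ▒     ▒            ┃     ┃      
     ┃│ ┃19* 20 ┃▓   █ █   ▓          ┃     ┃      
     ┃├─┃26* 27 ┃  ▒░   ░▒            ┃     ┃      
     ┃│ ┃       ┃   ░ ▒ ░   █         ┃     ┃      
     ┃├─┃       ┃▓         ▓          ┃     ┃      
     ┃│ ┃       ┃ ░   ▒   ░ ░         ┃     ┃      
     ┃├─┃       ┃   ░█ █░             ┃     ┃      
     ┃│ ┗━━━━━━━┗━━━━━━━━━━━━━━━━━━━━━┛     ┃      
     ┃└───┴───┴───┴───┘                     ┃      


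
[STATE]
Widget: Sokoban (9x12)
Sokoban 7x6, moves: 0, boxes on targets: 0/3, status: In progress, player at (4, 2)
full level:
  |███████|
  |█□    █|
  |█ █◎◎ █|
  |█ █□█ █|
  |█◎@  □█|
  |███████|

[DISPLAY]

███████  
█□    █  
█ █◎◎ █  
█ █□█ █  
█◎@  □█  
███████  
Moves: 0 
         
         
         
         
         


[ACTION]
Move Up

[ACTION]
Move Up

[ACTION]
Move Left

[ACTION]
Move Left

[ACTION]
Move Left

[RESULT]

███████  
█□    █  
█ █◎◎ █  
█ █□█ █  
█+   □█  
███████  
Moves: 1 
         
         
         
         
         


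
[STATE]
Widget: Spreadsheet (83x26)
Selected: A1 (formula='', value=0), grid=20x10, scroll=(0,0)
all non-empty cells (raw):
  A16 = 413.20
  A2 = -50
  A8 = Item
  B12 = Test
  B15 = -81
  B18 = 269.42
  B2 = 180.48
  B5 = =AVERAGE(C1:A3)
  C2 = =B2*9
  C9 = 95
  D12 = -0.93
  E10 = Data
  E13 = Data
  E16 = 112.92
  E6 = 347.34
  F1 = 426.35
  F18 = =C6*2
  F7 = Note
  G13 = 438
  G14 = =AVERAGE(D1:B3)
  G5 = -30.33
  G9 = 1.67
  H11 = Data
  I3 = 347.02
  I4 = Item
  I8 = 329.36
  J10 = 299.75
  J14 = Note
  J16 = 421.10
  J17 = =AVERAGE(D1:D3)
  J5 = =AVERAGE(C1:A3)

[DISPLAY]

A1:                                                                                
       A       B       C       D       E       F       G       H       I       J   
-----------------------------------------------------------------------------------
  1      [0]       0       0       0       0  426.35       0       0       0       
  2      -50  180.48 1624.32       0       0       0       0       0       0       
  3        0       0       0       0       0       0       0       0  347.02       
  4        0       0       0       0       0       0       0       0Item           
  5        0  194.98       0       0       0       0  -30.33       0       0  194.9
  6        0       0       0       0  347.34       0       0       0       0       
  7        0       0       0       0       0Note           0       0       0       
  8 Item           0       0       0       0       0       0       0  329.36       
  9        0       0      95       0       0       0    1.67       0       0       
 10        0       0       0       0Data           0       0       0       0  299.7
 11        0       0       0       0       0       0       0Data           0       
 12        0Test           0   -0.93       0       0       0       0       0       
 13        0       0       0       0Data           0     438       0       0       
 14        0       0       0       0       0       0  200.53       0       0Note   
 15        0     -81       0       0       0       0       0       0       0       
 16   413.20       0       0       0  112.92       0       0       0       0  421.1
 17        0       0       0       0       0       0       0       0       0       
 18        0  269.42       0       0       0       0       0       0       0       
 19        0       0       0       0       0       0       0       0       0       
 20        0       0       0       0       0       0       0       0       0       
                                                                                   
                                                                                   
                                                                                   


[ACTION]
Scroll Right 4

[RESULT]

A1:                                                                                
       E       F       G       H       I       J                                   
-----------------------------------------------------------------------------------
  1        0  426.35       0       0       0       0                               
  2        0       0       0       0       0       0                               
  3        0       0       0       0  347.02       0                               
  4        0       0       0       0Item           0                               
  5        0       0  -30.33       0       0  194.98                               
  6   347.34       0       0       0       0       0                               
  7        0Note           0       0       0       0                               
  8        0       0       0       0  329.36       0                               
  9        0       0    1.67       0       0       0                               
 10 Data           0       0       0       0  299.75                               
 11        0       0       0Data           0       0                               
 12        0       0       0       0       0       0                               
 13 Data           0     438       0       0       0                               
 14        0       0  200.53       0       0Note                                   
 15        0       0       0       0       0       0                               
 16   112.92       0       0       0       0  421.10                               
 17        0       0       0       0       0       0                               
 18        0       0       0       0       0       0                               
 19        0       0       0       0       0       0                               
 20        0       0       0       0       0       0                               
                                                                                   
                                                                                   
                                                                                   


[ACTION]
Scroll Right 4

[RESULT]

A1:                                                                                
       I       J                                                                   
-----------------------------------------------------------------------------------
  1        0       0                                                               
  2        0       0                                                               
  3   347.02       0                                                               
  4 Item           0                                                               
  5        0  194.98                                                               
  6        0       0                                                               
  7        0       0                                                               
  8   329.36       0                                                               
  9        0       0                                                               
 10        0  299.75                                                               
 11        0       0                                                               
 12        0       0                                                               
 13        0       0                                                               
 14        0Note                                                                   
 15        0       0                                                               
 16        0  421.10                                                               
 17        0       0                                                               
 18        0       0                                                               
 19        0       0                                                               
 20        0       0                                                               
                                                                                   
                                                                                   
                                                                                   


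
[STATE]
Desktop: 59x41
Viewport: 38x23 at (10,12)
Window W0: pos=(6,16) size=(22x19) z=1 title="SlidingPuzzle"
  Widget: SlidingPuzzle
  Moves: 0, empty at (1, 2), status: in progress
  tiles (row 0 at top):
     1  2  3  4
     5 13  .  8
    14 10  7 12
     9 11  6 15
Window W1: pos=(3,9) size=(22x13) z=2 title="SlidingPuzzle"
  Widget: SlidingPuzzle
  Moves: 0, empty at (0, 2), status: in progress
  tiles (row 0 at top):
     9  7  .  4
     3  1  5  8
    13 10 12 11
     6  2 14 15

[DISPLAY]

────┬────┬────┃                       
  7 │    │  4 ┃                       
────┼────┼────┃                       
  1 │  5 │  8 ┃                       
────┼────┼────┃━━┓                    
 10 │ 12 │ 11 ┃  ┃                    
────┼────┼────┃──┨                    
  2 │ 14 │ 15 ┃──┃                    
────┴────┴────┃4 ┃                    
━━━━━━━━━━━━━━┛──┃                    
5 │ 13 │    │  8 ┃                    
──┼────┼────┼────┃                    
4 │ 10 │  7 │ 12 ┃                    
──┼────┼────┼────┃                    
9 │ 11 │  6 │ 15 ┃                    
──┴────┴────┴────┃                    
es: 0            ┃                    
                 ┃                    
                 ┃                    
                 ┃                    
                 ┃                    
                 ┃                    
━━━━━━━━━━━━━━━━━┛                    


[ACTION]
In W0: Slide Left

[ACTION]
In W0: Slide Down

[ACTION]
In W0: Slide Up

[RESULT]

────┬────┬────┃                       
  7 │    │  4 ┃                       
────┼────┼────┃                       
  1 │  5 │  8 ┃                       
────┼────┼────┃━━┓                    
 10 │ 12 │ 11 ┃  ┃                    
────┼────┼────┃──┨                    
  2 │ 14 │ 15 ┃──┃                    
────┴────┴────┃4 ┃                    
━━━━━━━━━━━━━━┛──┃                    
5 │ 13 │  8 │    ┃                    
──┼────┼────┼────┃                    
4 │ 10 │  7 │ 12 ┃                    
──┼────┼────┼────┃                    
9 │ 11 │  6 │ 15 ┃                    
──┴────┴────┴────┃                    
es: 3            ┃                    
                 ┃                    
                 ┃                    
                 ┃                    
                 ┃                    
                 ┃                    
━━━━━━━━━━━━━━━━━┛                    


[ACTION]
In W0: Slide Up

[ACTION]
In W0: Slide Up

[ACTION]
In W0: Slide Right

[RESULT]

────┬────┬────┃                       
  7 │    │  4 ┃                       
────┼────┼────┃                       
  1 │  5 │  8 ┃                       
────┼────┼────┃━━┓                    
 10 │ 12 │ 11 ┃  ┃                    
────┼────┼────┃──┨                    
  2 │ 14 │ 15 ┃──┃                    
────┴────┴────┃4 ┃                    
━━━━━━━━━━━━━━┛──┃                    
5 │ 13 │  8 │ 12 ┃                    
──┼────┼────┼────┃                    
4 │ 10 │  7 │ 15 ┃                    
──┼────┼────┼────┃                    
9 │ 11 │    │  6 ┃                    
──┴────┴────┴────┃                    
es: 6            ┃                    
                 ┃                    
                 ┃                    
                 ┃                    
                 ┃                    
                 ┃                    
━━━━━━━━━━━━━━━━━┛                    


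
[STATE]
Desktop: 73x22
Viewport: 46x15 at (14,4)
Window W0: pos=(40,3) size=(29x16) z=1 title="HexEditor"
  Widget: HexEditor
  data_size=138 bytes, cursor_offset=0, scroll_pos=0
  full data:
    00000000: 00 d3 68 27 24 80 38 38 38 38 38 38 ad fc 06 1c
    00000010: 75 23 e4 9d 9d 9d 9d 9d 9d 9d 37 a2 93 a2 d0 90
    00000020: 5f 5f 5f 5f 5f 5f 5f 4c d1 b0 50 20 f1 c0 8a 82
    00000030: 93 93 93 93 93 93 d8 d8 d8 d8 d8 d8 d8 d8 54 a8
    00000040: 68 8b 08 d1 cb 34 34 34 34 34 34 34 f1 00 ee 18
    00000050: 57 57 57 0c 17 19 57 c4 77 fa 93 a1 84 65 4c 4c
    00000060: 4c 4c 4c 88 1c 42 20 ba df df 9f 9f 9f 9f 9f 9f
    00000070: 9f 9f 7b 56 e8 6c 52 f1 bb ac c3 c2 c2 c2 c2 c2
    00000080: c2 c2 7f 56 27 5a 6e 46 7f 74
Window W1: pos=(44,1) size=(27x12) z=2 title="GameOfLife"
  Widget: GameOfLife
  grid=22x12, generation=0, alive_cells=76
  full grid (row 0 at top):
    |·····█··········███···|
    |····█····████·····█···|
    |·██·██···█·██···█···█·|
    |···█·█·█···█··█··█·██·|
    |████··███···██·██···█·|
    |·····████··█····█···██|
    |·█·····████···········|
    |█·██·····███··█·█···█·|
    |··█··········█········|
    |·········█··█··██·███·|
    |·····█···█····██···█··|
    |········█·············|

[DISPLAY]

                          ┃ He┃Gen: 0         
                          ┠───┃·██·██···█·██··
                          ┃000┃···█·█·█···█··█
                          ┃000┃████··███···██·
                          ┃000┃·····████··█···
                          ┃000┃·█·····████····
                          ┃000┃█·██·····███··█
                          ┃000┃··█··········█·
                          ┃000┗━━━━━━━━━━━━━━━
                          ┃00000070  9f 9f 7b 
                          ┃00000080  c2 c2 7f 
                          ┃                   
                          ┃                   
                          ┃                   
                          ┗━━━━━━━━━━━━━━━━━━━


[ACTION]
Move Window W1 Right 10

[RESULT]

                          ┃ HexE┃Gen: 0       
                          ┠─────┃·██·██···█·██
                          ┃00000┃···█·█·█···█·
                          ┃00000┃████··███···█
                          ┃00000┃·····████··█·
                          ┃00000┃·█·····████··
                          ┃00000┃█·██·····███·
                          ┃00000┃··█··········
                          ┃00000┗━━━━━━━━━━━━━
                          ┃00000070  9f 9f 7b 
                          ┃00000080  c2 c2 7f 
                          ┃                   
                          ┃                   
                          ┃                   
                          ┗━━━━━━━━━━━━━━━━━━━


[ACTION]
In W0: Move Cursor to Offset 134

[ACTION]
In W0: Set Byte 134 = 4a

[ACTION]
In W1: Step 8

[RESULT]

                          ┃ HexE┃Gen: 8       
                          ┠─────┃············█
                          ┃00000┃···██·██····█
                          ┃00000┃·██████·█··██
                          ┃00000┃·████·█·█····
                          ┃00000┃·····█·█·····
                          ┃00000┃·······█·██··
                          ┃00000┃·······██·██·
                          ┃00000┗━━━━━━━━━━━━━
                          ┃00000070  9f 9f 7b 
                          ┃00000080  c2 c2 7f 
                          ┃                   
                          ┃                   
                          ┃                   
                          ┗━━━━━━━━━━━━━━━━━━━


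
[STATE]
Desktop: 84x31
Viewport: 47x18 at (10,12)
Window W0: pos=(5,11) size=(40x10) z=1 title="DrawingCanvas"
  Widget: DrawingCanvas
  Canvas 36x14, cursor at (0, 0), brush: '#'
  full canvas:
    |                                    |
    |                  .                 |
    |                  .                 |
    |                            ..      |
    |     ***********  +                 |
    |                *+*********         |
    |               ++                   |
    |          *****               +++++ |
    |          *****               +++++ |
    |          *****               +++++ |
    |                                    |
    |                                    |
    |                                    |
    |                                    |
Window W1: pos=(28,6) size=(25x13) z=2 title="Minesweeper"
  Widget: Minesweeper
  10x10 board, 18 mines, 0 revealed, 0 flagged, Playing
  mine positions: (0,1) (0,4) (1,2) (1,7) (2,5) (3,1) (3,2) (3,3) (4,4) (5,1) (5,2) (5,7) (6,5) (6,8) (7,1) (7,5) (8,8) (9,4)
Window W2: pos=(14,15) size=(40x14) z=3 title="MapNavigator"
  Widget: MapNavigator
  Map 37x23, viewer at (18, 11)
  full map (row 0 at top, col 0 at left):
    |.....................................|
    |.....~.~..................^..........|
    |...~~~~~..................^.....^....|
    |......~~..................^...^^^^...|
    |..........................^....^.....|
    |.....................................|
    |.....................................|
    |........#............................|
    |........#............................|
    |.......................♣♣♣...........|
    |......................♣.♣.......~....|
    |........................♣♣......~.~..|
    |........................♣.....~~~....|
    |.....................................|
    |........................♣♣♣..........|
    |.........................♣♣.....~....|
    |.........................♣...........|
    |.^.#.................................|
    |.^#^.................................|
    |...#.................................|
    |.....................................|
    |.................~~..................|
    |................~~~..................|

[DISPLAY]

wingCanvas        ┃■■■■■■■■■■             ┃    
──────────────────┃■■■■■■■■■■             ┃    
                  ┃■■■■■■■■■■             ┃    
    ┏━━━━━━━━━━━━━━━━━━━━━━━━━━━━━━━━━━━━━━┓   
    ┃ MapNavigator                         ┃   
    ┠──────────────────────────────────────┨   
 ***┃ .....................................┃   
    ┃ ........#............................┃   
━━━━┃ ........#............................┃   
    ┃ .......................♣♣♣...........┃   
    ┃ ......................♣.♣.......~....┃   
    ┃ ..................@.....♣♣......~.~..┃   
    ┃ ........................♣.....~~~....┃   
    ┃ .....................................┃   
    ┃ ........................♣♣♣..........┃   
    ┃ .........................♣♣.....~....┃   
    ┗━━━━━━━━━━━━━━━━━━━━━━━━━━━━━━━━━━━━━━┛   
                                               


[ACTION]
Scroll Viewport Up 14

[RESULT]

                                               
                                               
                                               
                                               
                                               
                                               
                  ┏━━━━━━━━━━━━━━━━━━━━━━━┓    
                  ┃ Minesweeper           ┃    
                  ┠───────────────────────┨    
                  ┃■■■■■■■■■■             ┃    
                  ┃■■■■■■■■■■             ┃    
━━━━━━━━━━━━━━━━━━┃■■■■■■■■■■             ┃    
wingCanvas        ┃■■■■■■■■■■             ┃    
──────────────────┃■■■■■■■■■■             ┃    
                  ┃■■■■■■■■■■             ┃    
    ┏━━━━━━━━━━━━━━━━━━━━━━━━━━━━━━━━━━━━━━┓   
    ┃ MapNavigator                         ┃   
    ┠──────────────────────────────────────┨   


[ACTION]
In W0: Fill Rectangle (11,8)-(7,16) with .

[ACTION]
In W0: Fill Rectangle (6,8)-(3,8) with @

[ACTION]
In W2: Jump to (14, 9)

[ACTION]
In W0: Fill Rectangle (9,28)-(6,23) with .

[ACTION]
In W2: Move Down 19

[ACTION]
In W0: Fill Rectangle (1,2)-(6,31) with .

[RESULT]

                                               
                                               
                                               
                                               
                                               
                                               
                  ┏━━━━━━━━━━━━━━━━━━━━━━━┓    
                  ┃ Minesweeper           ┃    
                  ┠───────────────────────┨    
                  ┃■■■■■■■■■■             ┃    
                  ┃■■■■■■■■■■             ┃    
━━━━━━━━━━━━━━━━━━┃■■■■■■■■■■             ┃    
wingCanvas        ┃■■■■■■■■■■             ┃    
──────────────────┃■■■■■■■■■■             ┃    
                  ┃■■■■■■■■■■             ┃    
....┏━━━━━━━━━━━━━━━━━━━━━━━━━━━━━━━━━━━━━━┓   
....┃ MapNavigator                         ┃   
....┠──────────────────────────────────────┨   


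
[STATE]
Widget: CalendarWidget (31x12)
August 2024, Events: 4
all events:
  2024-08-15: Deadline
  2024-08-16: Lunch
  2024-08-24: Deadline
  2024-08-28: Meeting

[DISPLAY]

          August 2024          
Mo Tu We Th Fr Sa Su           
          1  2  3  4           
 5  6  7  8  9 10 11           
12 13 14 15* 16* 17 18         
19 20 21 22 23 24* 25          
26 27 28* 29 30 31             
                               
                               
                               
                               
                               


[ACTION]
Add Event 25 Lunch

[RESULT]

          August 2024          
Mo Tu We Th Fr Sa Su           
          1  2  3  4           
 5  6  7  8  9 10 11           
12 13 14 15* 16* 17 18         
19 20 21 22 23 24* 25*         
26 27 28* 29 30 31             
                               
                               
                               
                               
                               


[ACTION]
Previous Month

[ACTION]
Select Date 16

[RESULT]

           July 2024           
Mo Tu We Th Fr Sa Su           
 1  2  3  4  5  6  7           
 8  9 10 11 12 13 14           
15 [16] 17 18 19 20 21         
22 23 24 25 26 27 28           
29 30 31                       
                               
                               
                               
                               
                               


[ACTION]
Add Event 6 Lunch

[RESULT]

           July 2024           
Mo Tu We Th Fr Sa Su           
 1  2  3  4  5  6*  7          
 8  9 10 11 12 13 14           
15 [16] 17 18 19 20 21         
22 23 24 25 26 27 28           
29 30 31                       
                               
                               
                               
                               
                               


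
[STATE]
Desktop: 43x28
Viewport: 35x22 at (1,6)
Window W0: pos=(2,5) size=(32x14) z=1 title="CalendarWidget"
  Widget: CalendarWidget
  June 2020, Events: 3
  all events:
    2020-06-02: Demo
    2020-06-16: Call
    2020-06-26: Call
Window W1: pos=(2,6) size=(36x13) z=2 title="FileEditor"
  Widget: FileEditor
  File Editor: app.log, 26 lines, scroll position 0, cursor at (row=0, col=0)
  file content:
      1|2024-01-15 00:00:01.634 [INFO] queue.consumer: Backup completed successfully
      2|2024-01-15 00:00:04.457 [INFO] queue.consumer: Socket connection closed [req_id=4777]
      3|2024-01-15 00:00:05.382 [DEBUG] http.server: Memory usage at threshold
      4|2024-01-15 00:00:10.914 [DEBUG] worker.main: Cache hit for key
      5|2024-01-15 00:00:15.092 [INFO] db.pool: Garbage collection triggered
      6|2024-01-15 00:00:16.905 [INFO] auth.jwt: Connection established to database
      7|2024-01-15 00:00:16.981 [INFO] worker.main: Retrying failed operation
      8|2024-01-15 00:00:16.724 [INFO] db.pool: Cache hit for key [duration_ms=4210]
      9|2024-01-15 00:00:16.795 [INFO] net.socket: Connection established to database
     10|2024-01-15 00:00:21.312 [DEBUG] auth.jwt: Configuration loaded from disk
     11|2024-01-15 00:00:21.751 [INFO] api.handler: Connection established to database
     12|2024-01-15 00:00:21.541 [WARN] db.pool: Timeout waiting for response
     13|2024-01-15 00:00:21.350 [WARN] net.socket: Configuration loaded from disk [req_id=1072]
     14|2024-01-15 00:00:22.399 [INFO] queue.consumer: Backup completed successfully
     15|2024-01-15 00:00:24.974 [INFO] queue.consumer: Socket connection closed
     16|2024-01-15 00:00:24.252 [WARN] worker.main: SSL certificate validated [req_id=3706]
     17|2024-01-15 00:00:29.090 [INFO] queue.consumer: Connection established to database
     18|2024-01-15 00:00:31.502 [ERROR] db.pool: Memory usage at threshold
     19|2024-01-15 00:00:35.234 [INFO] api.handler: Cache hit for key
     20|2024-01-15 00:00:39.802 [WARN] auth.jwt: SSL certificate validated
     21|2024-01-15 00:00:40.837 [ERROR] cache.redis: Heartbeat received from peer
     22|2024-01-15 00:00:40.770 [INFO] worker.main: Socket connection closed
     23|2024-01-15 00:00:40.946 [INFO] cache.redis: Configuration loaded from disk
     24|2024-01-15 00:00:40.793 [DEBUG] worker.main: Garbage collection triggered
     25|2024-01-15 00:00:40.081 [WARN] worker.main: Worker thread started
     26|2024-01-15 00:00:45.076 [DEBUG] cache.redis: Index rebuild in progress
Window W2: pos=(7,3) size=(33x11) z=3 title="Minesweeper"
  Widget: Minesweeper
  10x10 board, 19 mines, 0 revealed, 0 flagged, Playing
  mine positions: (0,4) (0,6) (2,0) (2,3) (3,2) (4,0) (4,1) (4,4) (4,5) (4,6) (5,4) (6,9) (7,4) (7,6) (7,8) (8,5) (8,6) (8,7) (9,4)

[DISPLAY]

 ┏━━━━┃■■■■■■■■■■                  
 ┃ Fil┃■■■■■■■■■■                  
 ┠────┃■■■■■■■■■■                  
 ┃█024┃■■■■■■■■■■                  
 ┃2024┃■■■■■■■■■■                  
 ┃2024┃■■■■■■■■■■                  
 ┃2024┃■■■■■■■■■■                  
 ┃2024┗━━━━━━━━━━━━━━━━━━━━━━━━━━━━
 ┃2024-01-15 00:00:16.905 [INFO] au
 ┃2024-01-15 00:00:16.981 [INFO] wo
 ┃2024-01-15 00:00:16.724 [INFO] db
 ┃2024-01-15 00:00:16.795 [INFO] ne
 ┗━━━━━━━━━━━━━━━━━━━━━━━━━━━━━━━━━
                                   
                                   
                                   
                                   
                                   
                                   
                                   
                                   
                                   


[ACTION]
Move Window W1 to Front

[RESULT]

 ┏━━━━━━━━━━━━━━━━━━━━━━━━━━━━━━━━━
 ┃ FileEditor                      
 ┠─────────────────────────────────
 ┃█024-01-15 00:00:01.634 [INFO] qu
 ┃2024-01-15 00:00:04.457 [INFO] qu
 ┃2024-01-15 00:00:05.382 [DEBUG] h
 ┃2024-01-15 00:00:10.914 [DEBUG] w
 ┃2024-01-15 00:00:15.092 [INFO] db
 ┃2024-01-15 00:00:16.905 [INFO] au
 ┃2024-01-15 00:00:16.981 [INFO] wo
 ┃2024-01-15 00:00:16.724 [INFO] db
 ┃2024-01-15 00:00:16.795 [INFO] ne
 ┗━━━━━━━━━━━━━━━━━━━━━━━━━━━━━━━━━
                                   
                                   
                                   
                                   
                                   
                                   
                                   
                                   
                                   


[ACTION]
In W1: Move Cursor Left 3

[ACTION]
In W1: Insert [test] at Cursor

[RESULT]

 ┏━━━━━━━━━━━━━━━━━━━━━━━━━━━━━━━━━
 ┃ FileEditor                      
 ┠─────────────────────────────────
 ┃test█024-01-15 00:00:01.634 [INFO
 ┃2024-01-15 00:00:04.457 [INFO] qu
 ┃2024-01-15 00:00:05.382 [DEBUG] h
 ┃2024-01-15 00:00:10.914 [DEBUG] w
 ┃2024-01-15 00:00:15.092 [INFO] db
 ┃2024-01-15 00:00:16.905 [INFO] au
 ┃2024-01-15 00:00:16.981 [INFO] wo
 ┃2024-01-15 00:00:16.724 [INFO] db
 ┃2024-01-15 00:00:16.795 [INFO] ne
 ┗━━━━━━━━━━━━━━━━━━━━━━━━━━━━━━━━━
                                   
                                   
                                   
                                   
                                   
                                   
                                   
                                   
                                   
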